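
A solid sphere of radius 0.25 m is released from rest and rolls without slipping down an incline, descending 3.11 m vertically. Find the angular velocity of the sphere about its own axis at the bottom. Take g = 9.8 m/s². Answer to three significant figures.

For this body I = (2/5)MR², i.e. k = I/(MR²) = 0.4.
Rolling without slipping gives ω = v/R, so the total kinetic energy is ½Mv² + ½Iω² = ½(1+k)Mv² = (7/10)Mv².
Energy conservation Mgh = ½(1+k)Mv² gives v = √(2gh/(1+k)) = √(2 × 9.8 × 3.11 / 1.4) = 6.598 m/s.
The angular speed follows from ω = v/R = 6.598/0.25 ≈ 26.4 rad/s.

ω ≈ 26.4 rad/s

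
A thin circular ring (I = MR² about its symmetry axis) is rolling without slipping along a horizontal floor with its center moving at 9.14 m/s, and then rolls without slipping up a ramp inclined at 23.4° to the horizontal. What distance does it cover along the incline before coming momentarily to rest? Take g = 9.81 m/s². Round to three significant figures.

For this body I = MR², i.e. k = I/(MR²) = 1.
The rolling condition ω = v/R makes the rotational term ½I(v/R)² = ½kMv², so KE_total = ½(1+k)Mv² = Mv².
Setting this equal to Mgh gives the vertical rise h = (1+k)v₀²/(2g) = 2×9.14²/(2×9.81) = 8.516 m.
Along the incline, d = h/sinθ = 8.516/sin23.4° ≈ 21.4 m.

d ≈ 21.4 m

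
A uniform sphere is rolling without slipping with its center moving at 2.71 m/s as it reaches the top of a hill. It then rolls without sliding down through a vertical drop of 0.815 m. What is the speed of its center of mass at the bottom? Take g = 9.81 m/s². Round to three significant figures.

For this body I = (2/5)MR², i.e. k = I/(MR²) = 0.4.
Pure rolling means v = ωR; then KE = ½Mv² + ½I(v/R)² = ½(1+k)Mv² = (7/10)Mv².
Conserving energy between top and bottom: (7/10)Mv² = (7/10)Mv₀² + Mgh, hence v² = v₀² + 2gh/(1+k).
v = √(2.71² + 2×9.81×0.815/1.4) = √18.77 ≈ 4.33 m/s.

v ≈ 4.33 m/s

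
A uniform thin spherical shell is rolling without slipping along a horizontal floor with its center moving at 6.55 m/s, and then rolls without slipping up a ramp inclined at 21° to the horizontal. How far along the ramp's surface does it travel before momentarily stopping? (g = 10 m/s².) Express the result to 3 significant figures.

Here I = (2/3)MR², so the shape factor k = I/(MR²) = 2/3.
The rolling condition ω = v/R makes the rotational term ½I(v/R)² = ½kMv², so KE_total = ½(1+k)Mv² = (5/6)Mv².
Setting this equal to Mgh gives the vertical rise h = (1+k)v₀²/(2g) = 1.667×6.55²/(2×10) = 3.575 m.
Along the incline, d = h/sinθ = 3.575/sin21° ≈ 9.98 m.

d ≈ 9.98 m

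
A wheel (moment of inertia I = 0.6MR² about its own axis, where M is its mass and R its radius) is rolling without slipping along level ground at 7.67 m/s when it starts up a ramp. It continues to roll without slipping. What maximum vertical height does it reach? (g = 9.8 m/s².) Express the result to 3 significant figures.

h ≈ 4.80 m

Here I = 0.6MR², so the shape factor k = I/(MR²) = 0.6.
Since it rolls without slipping, ω = v/R and KE = ½Mv² + ½Iω² = ½(1+k)Mv² = (4/5)Mv².
All of this converts to potential energy at the highest point: (4/5)Mv₀² = Mgh.
Thus h = (1+k)v₀²/(2g) = 1.6 × 7.67² / (2 × 9.8) ≈ 4.80 m.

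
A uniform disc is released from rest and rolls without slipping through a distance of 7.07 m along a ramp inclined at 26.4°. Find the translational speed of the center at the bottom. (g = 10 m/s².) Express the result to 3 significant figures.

v ≈ 6.47 m/s

The moment of inertia is (1/2)MR², giving k ≡ I/(MR²) = 0.5.
Rolling without slipping gives ω = v/R, so the total kinetic energy is ½Mv² + ½Iω² = ½(1+k)Mv² = (3/4)Mv².
The vertical drop is h = L sinθ = 7.07 × sin26.4° = 3.144 m.
Setting Mgh = (3/4)Mv² gives v = √(2gh/(1+k)) = √(2·10·3.144/1.5) ≈ 6.47 m/s.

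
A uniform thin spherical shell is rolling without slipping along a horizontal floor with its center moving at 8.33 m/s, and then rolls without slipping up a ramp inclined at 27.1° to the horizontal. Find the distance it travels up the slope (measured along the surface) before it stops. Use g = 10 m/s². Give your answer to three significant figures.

d ≈ 12.7 m

Here I = (2/3)MR², so the shape factor k = I/(MR²) = 2/3.
Rolling without slipping gives ω = v/R, so the total kinetic energy is ½Mv² + ½Iω² = ½(1+k)Mv² = (5/6)Mv².
Setting this equal to Mgh gives the vertical rise h = (1+k)v₀²/(2g) = 1.667×8.33²/(2×10) = 5.782 m.
Along the incline, d = h/sinθ = 5.782/sin27.1° ≈ 12.7 m.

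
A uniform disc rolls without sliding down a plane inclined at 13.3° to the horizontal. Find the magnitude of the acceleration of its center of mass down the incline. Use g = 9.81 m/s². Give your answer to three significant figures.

a ≈ 1.50 m/s²

Here I = (1/2)MR², so the shape factor k = I/(MR²) = 0.5.
Along the incline Mg sinθ − f = Ma, and torque about the center fR = Iα = kMR²(a/R) gives f = kMa.
Eliminating f: Mg sinθ = (1+k)Ma, so a = g sinθ/(1+k) = 9.81 × sin13.3° / 1.5 ≈ 1.50 m/s².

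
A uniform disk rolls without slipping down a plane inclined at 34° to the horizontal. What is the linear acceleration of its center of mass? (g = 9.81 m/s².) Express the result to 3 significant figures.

Here I = (1/2)MR², so the shape factor k = I/(MR²) = 0.5.
Newton's second law down the slope: Mg sinθ − f = Ma. The torque equation fR = Iα (with α = a/R) gives f = kMa.
Eliminating f: Mg sinθ = (1+k)Ma, so a = g sinθ/(1+k) = 9.81 × sin34° / 1.5 ≈ 3.66 m/s².

a ≈ 3.66 m/s²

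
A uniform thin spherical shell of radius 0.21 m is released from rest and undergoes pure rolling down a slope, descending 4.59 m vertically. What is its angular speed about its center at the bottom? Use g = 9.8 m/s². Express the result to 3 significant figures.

ω ≈ 35.0 rad/s

For this body I = (2/3)MR², i.e. k = I/(MR²) = 2/3.
Pure rolling means v = ωR; then KE = ½Mv² + ½I(v/R)² = ½(1+k)Mv² = (5/6)Mv².
Energy conservation Mgh = ½(1+k)Mv² gives v = √(2gh/(1+k)) = √(2 × 9.8 × 4.59 / 1.667) = 7.347 m/s.
The angular speed follows from ω = v/R = 7.347/0.21 ≈ 35.0 rad/s.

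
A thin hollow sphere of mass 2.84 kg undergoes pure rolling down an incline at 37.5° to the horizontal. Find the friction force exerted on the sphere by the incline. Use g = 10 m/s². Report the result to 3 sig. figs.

The moment of inertia is (2/3)MR², giving k ≡ I/(MR²) = 2/3.
Along the incline Mg sinθ − f = Ma, and torque about the center fR = Iα = kMR²(a/R) gives f = kMa.
Combining, a = g sinθ/(1+k) and f = kMa = kMg sinθ/(1+k).
f = (2/3) × 2.84 × 10 × sin37.5° / 1.667 ≈ 6.92 N.

f ≈ 6.92 N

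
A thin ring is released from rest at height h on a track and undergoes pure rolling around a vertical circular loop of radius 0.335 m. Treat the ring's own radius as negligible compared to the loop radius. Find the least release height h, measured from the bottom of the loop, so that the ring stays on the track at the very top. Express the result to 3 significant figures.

With I = MR², the ratio k = I/(MR²) is 1.
At the top of the loop, the minimum-contact condition is Mg = Mv_top²/r, so v_top² = gr.
With ω = v/R, the kinetic energy at speed v is ½(1+k)Mv² = Mv².
Energy conservation from release (height h) to the top (height 2r): Mgh = Mg(2r) + M·gr.
Thus h_min = 2r + (1+k)r/2 = r(2 + 2/2) = 0.335 × 3 ≈ 1.01 m.

h_min ≈ 1.01 m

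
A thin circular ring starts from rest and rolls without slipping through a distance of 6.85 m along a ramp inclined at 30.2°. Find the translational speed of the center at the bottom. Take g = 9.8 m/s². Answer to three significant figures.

With I = MR², the ratio k = I/(MR²) is 1.
Rolling without slipping gives ω = v/R, so the total kinetic energy is ½Mv² + ½Iω² = ½(1+k)Mv² = Mv².
The vertical drop is h = L sinθ = 6.85 × sin30.2° = 3.446 m.
Energy conservation: Mgh = Mv², so v = √(2gh/(1+k)) = √(2 × 9.8 × 3.446 / 2) ≈ 5.81 m/s.

v ≈ 5.81 m/s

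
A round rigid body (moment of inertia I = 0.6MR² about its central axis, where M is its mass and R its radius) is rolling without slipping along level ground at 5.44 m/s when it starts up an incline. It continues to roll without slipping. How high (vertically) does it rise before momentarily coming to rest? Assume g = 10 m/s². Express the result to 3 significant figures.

Here I = 0.6MR², so the shape factor k = I/(MR²) = 0.6.
The rolling condition ω = v/R makes the rotational term ½I(v/R)² = ½kMv², so KE_total = ½(1+k)Mv² = (4/5)Mv².
At the top the kinetic energy is zero, so (4/5)Mv₀² = Mgh.
Thus h = (1+k)v₀²/(2g) = 1.6 × 5.44² / (2 × 10) ≈ 2.37 m.

h ≈ 2.37 m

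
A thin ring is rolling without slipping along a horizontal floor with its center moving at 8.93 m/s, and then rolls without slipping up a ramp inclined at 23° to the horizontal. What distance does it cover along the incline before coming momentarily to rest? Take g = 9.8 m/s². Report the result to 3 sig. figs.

d ≈ 20.8 m

Here I = MR², so the shape factor k = I/(MR²) = 1.
Rolling without slipping gives ω = v/R, so the total kinetic energy is ½Mv² + ½Iω² = ½(1+k)Mv² = Mv².
Setting this equal to Mgh gives the vertical rise h = (1+k)v₀²/(2g) = 2×8.93²/(2×9.8) = 8.137 m.
The distance along the slope is d = h/sinθ = 8.137/sin23° ≈ 20.8 m.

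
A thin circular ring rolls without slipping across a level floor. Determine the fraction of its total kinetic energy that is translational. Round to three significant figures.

fraction ≈ 0.500

With I = MR², the ratio k = I/(MR²) is 1.
Since ω = v/R, the translational part is ½Mv² and the rotational part is ½I(v/R)² = ½kMv²; the total is ½(1+k)Mv².
The translational fraction is therefore 1/(1+k) = 1/2 ≈ 0.500.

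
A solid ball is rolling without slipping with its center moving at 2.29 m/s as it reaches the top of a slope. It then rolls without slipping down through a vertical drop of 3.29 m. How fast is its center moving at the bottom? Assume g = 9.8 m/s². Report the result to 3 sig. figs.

With I = (2/5)MR², the ratio k = I/(MR²) is 0.4.
The rolling condition ω = v/R makes the rotational term ½I(v/R)² = ½kMv², so KE_total = ½(1+k)Mv² = (7/10)Mv².
Conserving energy between top and bottom: (7/10)Mv² = (7/10)Mv₀² + Mgh, hence v² = v₀² + 2gh/(1+k).
v = √(2.29² + 2×9.8×3.29/1.4) = √51.3 ≈ 7.16 m/s.

v ≈ 7.16 m/s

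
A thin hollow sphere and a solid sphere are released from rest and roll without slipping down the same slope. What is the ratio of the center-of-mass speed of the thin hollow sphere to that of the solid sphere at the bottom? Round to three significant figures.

Each satisfies Mgh = ½(1+k)Mv² with k = I/(MR²), so v ∝ 1/√(1+k).
For the thin hollow sphere k = 2/3; for the solid sphere k = 0.4.
v₁/v₂ = √((1+k₂)/(1+k₁)) = √(1.4/1.667) ≈ 0.917.

v_ratio ≈ 0.917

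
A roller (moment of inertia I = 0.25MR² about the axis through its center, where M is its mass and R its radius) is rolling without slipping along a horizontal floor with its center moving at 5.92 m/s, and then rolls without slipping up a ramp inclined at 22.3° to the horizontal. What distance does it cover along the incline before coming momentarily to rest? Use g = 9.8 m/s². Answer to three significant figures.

For this body I = 0.25MR², i.e. k = I/(MR²) = 0.25.
Since it rolls without slipping, ω = v/R and KE = ½Mv² + ½Iω² = ½(1+k)Mv² = (5/8)Mv².
Setting this equal to Mgh gives the vertical rise h = (1+k)v₀²/(2g) = 1.25×5.92²/(2×9.8) = 2.235 m.
Along the incline, d = h/sinθ = 2.235/sin22.3° ≈ 5.89 m.

d ≈ 5.89 m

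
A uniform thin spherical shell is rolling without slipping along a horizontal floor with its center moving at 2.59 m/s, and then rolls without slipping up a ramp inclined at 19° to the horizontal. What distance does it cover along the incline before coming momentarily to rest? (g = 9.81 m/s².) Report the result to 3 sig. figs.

d ≈ 1.75 m

For this body I = (2/3)MR², i.e. k = I/(MR²) = 2/3.
Since it rolls without slipping, ω = v/R and KE = ½Mv² + ½Iω² = ½(1+k)Mv² = (5/6)Mv².
Setting this equal to Mgh gives the vertical rise h = (1+k)v₀²/(2g) = 1.667×2.59²/(2×9.81) = 0.5698 m.
Along the incline, d = h/sinθ = 0.5698/sin19° ≈ 1.75 m.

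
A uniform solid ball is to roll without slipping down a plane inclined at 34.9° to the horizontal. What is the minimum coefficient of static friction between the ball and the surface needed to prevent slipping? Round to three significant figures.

μ_min ≈ 0.199

The moment of inertia is (2/5)MR², giving k ≡ I/(MR²) = 0.4.
Translational: Mg sinθ − f = Ma. Rotational about the CM: fR = Iα = kMRa, so f = kMa.
These give a = g sinθ/(1+k) and the required friction f = kMg sinθ/(1+k).
The normal force is N = Mg cosθ, so μ_min = f/N = k tanθ/(1+k).
μ_min = 0.4 × tan34.9° / 1.4 ≈ 0.199.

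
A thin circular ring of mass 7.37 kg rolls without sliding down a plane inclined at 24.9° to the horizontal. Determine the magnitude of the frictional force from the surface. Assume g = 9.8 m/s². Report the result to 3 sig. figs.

f ≈ 15.2 N

The moment of inertia is MR², giving k ≡ I/(MR²) = 1.
Translational: Mg sinθ − f = Ma. Rotational about the CM: fR = Iα = kMRa, so f = kMa.
Combining, a = g sinθ/(1+k) and f = kMa = kMg sinθ/(1+k).
f = 1 × 7.37 × 9.8 × sin24.9° / 2 ≈ 15.2 N.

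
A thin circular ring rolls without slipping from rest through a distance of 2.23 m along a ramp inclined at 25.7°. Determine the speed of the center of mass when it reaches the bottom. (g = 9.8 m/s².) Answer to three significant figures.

With I = MR², the ratio k = I/(MR²) is 1.
Rolling without slipping gives ω = v/R, so the total kinetic energy is ½Mv² + ½Iω² = ½(1+k)Mv² = Mv².
The vertical drop is h = L sinθ = 2.23 × sin25.7° = 0.9671 m.
Energy conservation: Mgh = Mv², so v = √(2gh/(1+k)) = √(2 × 9.8 × 0.9671 / 2) ≈ 3.08 m/s.

v ≈ 3.08 m/s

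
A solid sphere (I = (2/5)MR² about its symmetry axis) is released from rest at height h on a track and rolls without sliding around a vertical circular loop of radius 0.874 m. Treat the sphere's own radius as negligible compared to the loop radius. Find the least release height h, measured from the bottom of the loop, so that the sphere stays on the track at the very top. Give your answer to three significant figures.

h_min ≈ 2.36 m

Here I = (2/5)MR², so the shape factor k = I/(MR²) = 0.4.
At the top of the loop, the minimum-contact condition is Mg = Mv_top²/r, so v_top² = gr.
With ω = v/R, the kinetic energy at speed v is ½(1+k)Mv² = (7/10)Mv².
Energy conservation from release (height h) to the top (height 2r): Mgh = Mg(2r) + (7/10)M·gr.
Thus h_min = 2r + (1+k)r/2 = r(2 + 1.4/2) = 0.874 × 2.7 ≈ 2.36 m.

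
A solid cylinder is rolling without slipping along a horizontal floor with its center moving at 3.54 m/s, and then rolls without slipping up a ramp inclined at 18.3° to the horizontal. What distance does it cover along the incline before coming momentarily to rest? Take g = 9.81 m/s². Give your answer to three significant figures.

With I = (1/2)MR², the ratio k = I/(MR²) is 0.5.
Since it rolls without slipping, ω = v/R and KE = ½Mv² + ½Iω² = ½(1+k)Mv² = (3/4)Mv².
Setting this equal to Mgh gives the vertical rise h = (1+k)v₀²/(2g) = 1.5×3.54²/(2×9.81) = 0.9581 m.
The distance along the slope is d = h/sinθ = 0.9581/sin18.3° ≈ 3.05 m.

d ≈ 3.05 m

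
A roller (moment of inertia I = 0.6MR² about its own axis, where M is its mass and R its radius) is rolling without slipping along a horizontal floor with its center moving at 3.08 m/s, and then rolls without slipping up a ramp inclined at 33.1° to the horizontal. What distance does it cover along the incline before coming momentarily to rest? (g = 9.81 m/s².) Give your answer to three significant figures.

d ≈ 1.42 m

Here I = 0.6MR², so the shape factor k = I/(MR²) = 0.6.
Pure rolling means v = ωR; then KE = ½Mv² + ½I(v/R)² = ½(1+k)Mv² = (4/5)Mv².
Setting this equal to Mgh gives the vertical rise h = (1+k)v₀²/(2g) = 1.6×3.08²/(2×9.81) = 0.7736 m.
The distance along the slope is d = h/sinθ = 0.7736/sin33.1° ≈ 1.42 m.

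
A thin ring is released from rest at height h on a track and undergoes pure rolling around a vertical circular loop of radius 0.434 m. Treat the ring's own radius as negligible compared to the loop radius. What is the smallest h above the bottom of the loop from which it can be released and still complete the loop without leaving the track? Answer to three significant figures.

The moment of inertia is MR², giving k ≡ I/(MR²) = 1.
At the top of the loop, the minimum-contact condition is Mg = Mv_top²/r, so v_top² = gr.
With ω = v/R, the kinetic energy at speed v is ½(1+k)Mv² = Mv².
Energy conservation from release (height h) to the top (height 2r): Mgh = Mg(2r) + M·gr.
Thus h_min = 2r + (1+k)r/2 = r(2 + 2/2) = 0.434 × 3 ≈ 1.30 m.

h_min ≈ 1.30 m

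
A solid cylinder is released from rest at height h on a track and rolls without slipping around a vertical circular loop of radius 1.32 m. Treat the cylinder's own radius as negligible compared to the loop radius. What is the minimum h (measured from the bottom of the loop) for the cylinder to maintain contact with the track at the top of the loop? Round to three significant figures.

h_min ≈ 3.63 m

The moment of inertia is (1/2)MR², giving k ≡ I/(MR²) = 0.5.
At the top, contact is just lost when gravity alone supplies the centripetal force: Mg = Mv_top²/r, i.e. v_top² = gr.
With ω = v/R, the kinetic energy at speed v is ½(1+k)Mv² = (3/4)Mv².
Energy conservation from release (height h) to the top (height 2r): Mgh = Mg(2r) + (3/4)M·gr.
Thus h_min = 2r + (1+k)r/2 = r(2 + 1.5/2) = 1.32 × 2.75 ≈ 3.63 m.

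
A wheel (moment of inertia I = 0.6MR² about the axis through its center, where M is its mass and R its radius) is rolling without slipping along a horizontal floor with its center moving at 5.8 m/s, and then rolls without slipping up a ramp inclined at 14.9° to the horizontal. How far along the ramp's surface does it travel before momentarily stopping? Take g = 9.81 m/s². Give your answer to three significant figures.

d ≈ 10.7 m

Here I = 0.6MR², so the shape factor k = I/(MR²) = 0.6.
Since it rolls without slipping, ω = v/R and KE = ½Mv² + ½Iω² = ½(1+k)Mv² = (4/5)Mv².
Setting this equal to Mgh gives the vertical rise h = (1+k)v₀²/(2g) = 1.6×5.8²/(2×9.81) = 2.743 m.
The distance along the slope is d = h/sinθ = 2.743/sin14.9° ≈ 10.7 m.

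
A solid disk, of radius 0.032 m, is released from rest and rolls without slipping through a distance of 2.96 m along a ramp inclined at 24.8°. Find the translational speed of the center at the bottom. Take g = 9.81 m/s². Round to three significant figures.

v ≈ 4.03 m/s

The moment of inertia is (1/2)MR², giving k ≡ I/(MR²) = 0.5.
Rolling without slipping gives ω = v/R, so the total kinetic energy is ½Mv² + ½Iω² = ½(1+k)Mv² = (3/4)Mv².
The vertical drop is h = L sinθ = 2.96 × sin24.8° = 1.242 m.
Setting Mgh = (3/4)Mv² gives v = √(2gh/(1+k)) = √(2·9.81·1.242/1.5) ≈ 4.03 m/s.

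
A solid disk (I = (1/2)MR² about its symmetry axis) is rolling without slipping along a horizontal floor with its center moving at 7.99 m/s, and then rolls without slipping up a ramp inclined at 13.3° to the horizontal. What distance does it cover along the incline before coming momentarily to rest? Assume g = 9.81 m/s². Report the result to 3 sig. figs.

Here I = (1/2)MR², so the shape factor k = I/(MR²) = 0.5.
Since it rolls without slipping, ω = v/R and KE = ½Mv² + ½Iω² = ½(1+k)Mv² = (3/4)Mv².
Setting this equal to Mgh gives the vertical rise h = (1+k)v₀²/(2g) = 1.5×7.99²/(2×9.81) = 4.881 m.
The distance along the slope is d = h/sinθ = 4.881/sin13.3° ≈ 21.2 m.

d ≈ 21.2 m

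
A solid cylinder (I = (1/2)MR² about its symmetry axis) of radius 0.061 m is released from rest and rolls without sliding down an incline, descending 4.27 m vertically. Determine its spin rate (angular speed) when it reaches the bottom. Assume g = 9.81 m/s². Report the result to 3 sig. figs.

For this body I = (1/2)MR², i.e. k = I/(MR²) = 0.5.
Rolling without slipping gives ω = v/R, so the total kinetic energy is ½Mv² + ½Iω² = ½(1+k)Mv² = (3/4)Mv².
Energy conservation Mgh = ½(1+k)Mv² gives v = √(2gh/(1+k)) = √(2 × 9.81 × 4.27 / 1.5) = 7.473 m/s.
The angular speed follows from ω = v/R = 7.473/0.061 ≈ 123 rad/s.

ω ≈ 123 rad/s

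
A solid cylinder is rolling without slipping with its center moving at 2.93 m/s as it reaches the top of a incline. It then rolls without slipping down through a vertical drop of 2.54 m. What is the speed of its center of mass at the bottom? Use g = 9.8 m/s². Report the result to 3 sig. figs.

With I = (1/2)MR², the ratio k = I/(MR²) is 0.5.
Since it rolls without slipping, ω = v/R and KE = ½Mv² + ½Iω² = ½(1+k)Mv² = (3/4)Mv².
Energy conservation: (3/4)Mv₀² + Mgh = (3/4)Mv², so v² = v₀² + 2gh/(1+k).
v = √(2.93² + 2×9.8×2.54/1.5) = √41.77 ≈ 6.46 m/s.

v ≈ 6.46 m/s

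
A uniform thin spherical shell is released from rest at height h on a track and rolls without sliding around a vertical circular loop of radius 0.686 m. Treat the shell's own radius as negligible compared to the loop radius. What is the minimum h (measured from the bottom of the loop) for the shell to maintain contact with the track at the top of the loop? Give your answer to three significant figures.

h_min ≈ 1.94 m

Here I = (2/3)MR², so the shape factor k = I/(MR²) = 2/3.
At the top of the loop, the minimum-contact condition is Mg = Mv_top²/r, so v_top² = gr.
With ω = v/R, the kinetic energy at speed v is ½(1+k)Mv² = (5/6)Mv².
Energy conservation from release (height h) to the top (height 2r): Mgh = Mg(2r) + (5/6)M·gr.
Thus h_min = 2r + (1+k)r/2 = r(2 + 1.667/2) = 0.686 × 2.833 ≈ 1.94 m.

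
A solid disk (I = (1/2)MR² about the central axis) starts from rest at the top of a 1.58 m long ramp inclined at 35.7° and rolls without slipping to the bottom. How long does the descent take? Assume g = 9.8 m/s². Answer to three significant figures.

The moment of inertia is (1/2)MR², giving k ≡ I/(MR²) = 0.5.
Translational: Mg sinθ − f = Ma. Rotational about the CM: fR = Iα = kMRa, so f = kMa.
Hence a = g sinθ/(1+k) = 9.8×sin35.7°/1.5 = 3.812 m/s².
With constant a from rest, t = √(2L/a) = √(2·1.58/3.812) ≈ 0.910 s.

t ≈ 0.910 s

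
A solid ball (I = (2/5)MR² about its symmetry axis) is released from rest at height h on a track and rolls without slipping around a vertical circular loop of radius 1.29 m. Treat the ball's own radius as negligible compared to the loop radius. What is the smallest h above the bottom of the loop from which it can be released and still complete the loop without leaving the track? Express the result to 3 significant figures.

The moment of inertia is (2/5)MR², giving k ≡ I/(MR²) = 0.4.
At the top, contact is just lost when gravity alone supplies the centripetal force: Mg = Mv_top²/r, i.e. v_top² = gr.
With ω = v/R, the kinetic energy at speed v is ½(1+k)Mv² = (7/10)Mv².
Energy conservation from release (height h) to the top (height 2r): Mgh = Mg(2r) + (7/10)M·gr.
Thus h_min = 2r + (1+k)r/2 = r(2 + 1.4/2) = 1.29 × 2.7 ≈ 3.48 m.

h_min ≈ 3.48 m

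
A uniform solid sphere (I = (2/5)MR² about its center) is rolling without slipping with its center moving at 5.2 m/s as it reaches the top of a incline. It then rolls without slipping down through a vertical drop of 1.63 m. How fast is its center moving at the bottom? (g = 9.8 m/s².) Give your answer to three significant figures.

Here I = (2/5)MR², so the shape factor k = I/(MR²) = 0.4.
Since it rolls without slipping, ω = v/R and KE = ½Mv² + ½Iω² = ½(1+k)Mv² = (7/10)Mv².
Conserving energy between top and bottom: (7/10)Mv² = (7/10)Mv₀² + Mgh, hence v² = v₀² + 2gh/(1+k).
v = √(5.2² + 2×9.8×1.63/1.4) = √49.86 ≈ 7.06 m/s.

v ≈ 7.06 m/s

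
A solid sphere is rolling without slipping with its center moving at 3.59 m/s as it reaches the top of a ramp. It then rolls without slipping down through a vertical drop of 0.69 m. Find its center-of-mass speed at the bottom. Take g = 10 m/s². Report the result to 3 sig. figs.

For this body I = (2/5)MR², i.e. k = I/(MR²) = 0.4.
The rolling condition ω = v/R makes the rotational term ½I(v/R)² = ½kMv², so KE_total = ½(1+k)Mv² = (7/10)Mv².
Energy conservation: (7/10)Mv₀² + Mgh = (7/10)Mv², so v² = v₀² + 2gh/(1+k).
v = √(3.59² + 2×10×0.69/1.4) = √22.75 ≈ 4.77 m/s.

v ≈ 4.77 m/s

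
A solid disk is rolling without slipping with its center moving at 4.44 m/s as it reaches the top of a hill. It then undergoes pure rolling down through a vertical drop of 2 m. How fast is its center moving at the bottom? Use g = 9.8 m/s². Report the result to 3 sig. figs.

The moment of inertia is (1/2)MR², giving k ≡ I/(MR²) = 0.5.
Since it rolls without slipping, ω = v/R and KE = ½Mv² + ½Iω² = ½(1+k)Mv² = (3/4)Mv².
Energy conservation: (3/4)Mv₀² + Mgh = (3/4)Mv², so v² = v₀² + 2gh/(1+k).
v = √(4.44² + 2×9.8×2/1.5) = √45.85 ≈ 6.77 m/s.

v ≈ 6.77 m/s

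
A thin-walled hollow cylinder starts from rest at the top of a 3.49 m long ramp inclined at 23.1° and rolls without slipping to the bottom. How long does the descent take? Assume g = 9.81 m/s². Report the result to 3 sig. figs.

The moment of inertia is MR², giving k ≡ I/(MR²) = 1.
Translational: Mg sinθ − f = Ma. Rotational about the CM: fR = Iα = kMRa, so f = kMa.
Hence a = g sinθ/(1+k) = 9.81×sin23.1°/2 = 1.924 m/s².
With constant a from rest, t = √(2L/a) = √(2·3.49/1.924) ≈ 1.90 s.

t ≈ 1.90 s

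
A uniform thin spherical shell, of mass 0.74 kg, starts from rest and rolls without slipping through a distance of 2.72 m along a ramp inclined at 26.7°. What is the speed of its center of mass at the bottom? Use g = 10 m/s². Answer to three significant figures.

Here I = (2/3)MR², so the shape factor k = I/(MR²) = 2/3.
The rolling condition ω = v/R makes the rotational term ½I(v/R)² = ½kMv², so KE_total = ½(1+k)Mv² = (5/6)Mv².
The vertical drop is h = L sinθ = 2.72 × sin26.7° = 1.222 m.
Setting Mgh = (5/6)Mv² gives v = √(2gh/(1+k)) = √(2·10·1.222/1.667) ≈ 3.83 m/s.

v ≈ 3.83 m/s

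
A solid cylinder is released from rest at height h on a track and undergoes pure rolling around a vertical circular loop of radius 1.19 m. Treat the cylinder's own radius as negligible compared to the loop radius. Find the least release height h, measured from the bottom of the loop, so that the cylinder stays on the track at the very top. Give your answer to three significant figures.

The moment of inertia is (1/2)MR², giving k ≡ I/(MR²) = 0.5.
At the top of the loop, the minimum-contact condition is Mg = Mv_top²/r, so v_top² = gr.
With ω = v/R, the kinetic energy at speed v is ½(1+k)Mv² = (3/4)Mv².
Energy conservation from release (height h) to the top (height 2r): Mgh = Mg(2r) + (3/4)M·gr.
Thus h_min = 2r + (1+k)r/2 = r(2 + 1.5/2) = 1.19 × 2.75 ≈ 3.27 m.

h_min ≈ 3.27 m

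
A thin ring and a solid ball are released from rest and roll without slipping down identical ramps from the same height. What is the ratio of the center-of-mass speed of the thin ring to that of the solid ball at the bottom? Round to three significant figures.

v_ratio ≈ 0.837

Each satisfies Mgh = ½(1+k)Mv² with k = I/(MR²), so v ∝ 1/√(1+k).
For the thin ring k = 1; for the solid ball k = 0.4.
v₁/v₂ = √((1+k₂)/(1+k₁)) = √(1.4/2) ≈ 0.837.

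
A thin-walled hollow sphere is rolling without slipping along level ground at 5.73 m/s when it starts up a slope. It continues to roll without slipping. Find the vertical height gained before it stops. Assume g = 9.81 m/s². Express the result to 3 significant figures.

h ≈ 2.79 m

Here I = (2/3)MR², so the shape factor k = I/(MR²) = 2/3.
Pure rolling means v = ωR; then KE = ½Mv² + ½I(v/R)² = ½(1+k)Mv² = (5/6)Mv².
At the top the kinetic energy is zero, so (5/6)Mv₀² = Mgh.
Thus h = (1+k)v₀²/(2g) = 1.667 × 5.73² / (2 × 9.81) ≈ 2.79 m.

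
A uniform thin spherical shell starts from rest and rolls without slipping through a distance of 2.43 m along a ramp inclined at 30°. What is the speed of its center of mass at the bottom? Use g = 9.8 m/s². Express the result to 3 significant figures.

With I = (2/3)MR², the ratio k = I/(MR²) is 2/3.
Rolling without slipping gives ω = v/R, so the total kinetic energy is ½Mv² + ½Iω² = ½(1+k)Mv² = (5/6)Mv².
The vertical drop is h = L sinθ = 2.43 × sin30° = 1.215 m.
Energy conservation: Mgh = (5/6)Mv², so v = √(2gh/(1+k)) = √(2 × 9.8 × 1.215 / 1.667) ≈ 3.78 m/s.

v ≈ 3.78 m/s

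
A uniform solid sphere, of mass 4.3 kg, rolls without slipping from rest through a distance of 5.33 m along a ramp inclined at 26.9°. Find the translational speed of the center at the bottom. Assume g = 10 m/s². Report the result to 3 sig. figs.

With I = (2/5)MR², the ratio k = I/(MR²) is 0.4.
Pure rolling means v = ωR; then KE = ½Mv² + ½I(v/R)² = ½(1+k)Mv² = (7/10)Mv².
The vertical drop is h = L sinθ = 5.33 × sin26.9° = 2.411 m.
Setting Mgh = (7/10)Mv² gives v = √(2gh/(1+k)) = √(2·10·2.411/1.4) ≈ 5.87 m/s.

v ≈ 5.87 m/s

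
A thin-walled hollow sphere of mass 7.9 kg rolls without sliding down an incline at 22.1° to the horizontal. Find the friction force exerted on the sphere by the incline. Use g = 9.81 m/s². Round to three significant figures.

With I = (2/3)MR², the ratio k = I/(MR²) is 2/3.
Translational: Mg sinθ − f = Ma. Rotational about the CM: fR = Iα = kMRa, so f = kMa.
Combining, a = g sinθ/(1+k) and f = kMa = kMg sinθ/(1+k).
f = (2/3) × 7.9 × 9.81 × sin22.1° / 1.667 ≈ 11.7 N.

f ≈ 11.7 N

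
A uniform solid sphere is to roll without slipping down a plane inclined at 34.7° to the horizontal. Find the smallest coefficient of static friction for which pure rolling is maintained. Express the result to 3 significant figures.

The moment of inertia is (2/5)MR², giving k ≡ I/(MR²) = 0.4.
Translational: Mg sinθ − f = Ma. Rotational about the CM: fR = Iα = kMRa, so f = kMa.
These give a = g sinθ/(1+k) and the required friction f = kMg sinθ/(1+k).
With N = Mg cosθ, the no-slip condition f ≤ μN gives μ_min = f/N = k tanθ/(1+k).
μ_min = 0.4 × tan34.7° / 1.4 ≈ 0.198.

μ_min ≈ 0.198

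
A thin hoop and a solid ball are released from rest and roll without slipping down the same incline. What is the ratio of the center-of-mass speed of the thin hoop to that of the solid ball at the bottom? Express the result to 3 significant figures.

Each satisfies Mgh = ½(1+k)Mv² with k = I/(MR²), so v ∝ 1/√(1+k).
For the thin hoop k = 1; for the solid ball k = 0.4.
v₁/v₂ = √((1+k₂)/(1+k₁)) = √(1.4/2) ≈ 0.837.

v_ratio ≈ 0.837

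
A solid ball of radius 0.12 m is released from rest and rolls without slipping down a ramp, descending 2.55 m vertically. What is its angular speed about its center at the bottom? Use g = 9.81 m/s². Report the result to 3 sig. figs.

With I = (2/5)MR², the ratio k = I/(MR²) is 0.4.
The rolling condition ω = v/R makes the rotational term ½I(v/R)² = ½kMv², so KE_total = ½(1+k)Mv² = (7/10)Mv².
Energy conservation Mgh = ½(1+k)Mv² gives v = √(2gh/(1+k)) = √(2 × 9.81 × 2.55 / 1.4) = 5.978 m/s.
Then ω = v/R = 5.978 / 0.12 ≈ 49.8 rad/s.

ω ≈ 49.8 rad/s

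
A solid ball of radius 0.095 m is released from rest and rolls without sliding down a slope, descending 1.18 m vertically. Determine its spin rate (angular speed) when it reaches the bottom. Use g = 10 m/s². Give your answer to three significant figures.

With I = (2/5)MR², the ratio k = I/(MR²) is 0.4.
Rolling without slipping gives ω = v/R, so the total kinetic energy is ½Mv² + ½Iω² = ½(1+k)Mv² = (7/10)Mv².
Energy conservation Mgh = ½(1+k)Mv² gives v = √(2gh/(1+k)) = √(2 × 10 × 1.18 / 1.4) = 4.106 m/s.
Then ω = v/R = 4.106 / 0.095 ≈ 43.2 rad/s.

ω ≈ 43.2 rad/s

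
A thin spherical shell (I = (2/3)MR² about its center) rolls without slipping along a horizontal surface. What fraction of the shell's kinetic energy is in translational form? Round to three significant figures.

fraction ≈ 0.600

With I = (2/3)MR², the ratio k = I/(MR²) is 2/3.
With ω = v/R, KE_trans = ½Mv² and KE_rot = ½Iω² = ½kMv², so KE_total = ½(1+k)Mv².
The translational fraction is therefore 1/(1+k) = 1/1.667 ≈ 0.600.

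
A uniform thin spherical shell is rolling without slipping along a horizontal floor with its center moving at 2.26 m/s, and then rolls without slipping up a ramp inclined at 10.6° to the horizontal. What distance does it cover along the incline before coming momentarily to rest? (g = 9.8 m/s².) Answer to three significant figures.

For this body I = (2/3)MR², i.e. k = I/(MR²) = 2/3.
Rolling without slipping gives ω = v/R, so the total kinetic energy is ½Mv² + ½Iω² = ½(1+k)Mv² = (5/6)Mv².
Setting this equal to Mgh gives the vertical rise h = (1+k)v₀²/(2g) = 1.667×2.26²/(2×9.8) = 0.4343 m.
Along the incline, d = h/sinθ = 0.4343/sin10.6° ≈ 2.36 m.

d ≈ 2.36 m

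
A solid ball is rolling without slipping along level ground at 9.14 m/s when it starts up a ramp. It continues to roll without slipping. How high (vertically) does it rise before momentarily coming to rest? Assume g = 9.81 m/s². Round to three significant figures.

h ≈ 5.96 m

The moment of inertia is (2/5)MR², giving k ≡ I/(MR²) = 0.4.
Since it rolls without slipping, ω = v/R and KE = ½Mv² + ½Iω² = ½(1+k)Mv² = (7/10)Mv².
At the top the kinetic energy is zero, so (7/10)Mv₀² = Mgh.
Thus h = (1+k)v₀²/(2g) = 1.4 × 9.14² / (2 × 9.81) ≈ 5.96 m.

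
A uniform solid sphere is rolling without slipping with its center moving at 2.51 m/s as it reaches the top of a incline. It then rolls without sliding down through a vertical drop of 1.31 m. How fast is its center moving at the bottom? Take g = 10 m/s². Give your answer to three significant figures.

v ≈ 5.00 m/s

The moment of inertia is (2/5)MR², giving k ≡ I/(MR²) = 0.4.
Rolling without slipping gives ω = v/R, so the total kinetic energy is ½Mv² + ½Iω² = ½(1+k)Mv² = (7/10)Mv².
Conserving energy between top and bottom: (7/10)Mv² = (7/10)Mv₀² + Mgh, hence v² = v₀² + 2gh/(1+k).
v = √(2.51² + 2×10×1.31/1.4) = √25.01 ≈ 5.00 m/s.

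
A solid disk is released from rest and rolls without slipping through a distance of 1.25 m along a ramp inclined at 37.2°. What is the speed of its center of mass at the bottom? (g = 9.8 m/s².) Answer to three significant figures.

v ≈ 3.14 m/s

The moment of inertia is (1/2)MR², giving k ≡ I/(MR²) = 0.5.
Pure rolling means v = ωR; then KE = ½Mv² + ½I(v/R)² = ½(1+k)Mv² = (3/4)Mv².
The vertical drop is h = L sinθ = 1.25 × sin37.2° = 0.7557 m.
Energy conservation: Mgh = (3/4)Mv², so v = √(2gh/(1+k)) = √(2 × 9.8 × 0.7557 / 1.5) ≈ 3.14 m/s.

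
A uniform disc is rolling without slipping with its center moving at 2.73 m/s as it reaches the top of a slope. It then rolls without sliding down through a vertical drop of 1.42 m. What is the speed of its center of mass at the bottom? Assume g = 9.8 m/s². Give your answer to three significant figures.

The moment of inertia is (1/2)MR², giving k ≡ I/(MR²) = 0.5.
Since it rolls without slipping, ω = v/R and KE = ½Mv² + ½Iω² = ½(1+k)Mv² = (3/4)Mv².
Energy conservation: (3/4)Mv₀² + Mgh = (3/4)Mv², so v² = v₀² + 2gh/(1+k).
v = √(2.73² + 2×9.8×1.42/1.5) = √26.01 ≈ 5.10 m/s.

v ≈ 5.10 m/s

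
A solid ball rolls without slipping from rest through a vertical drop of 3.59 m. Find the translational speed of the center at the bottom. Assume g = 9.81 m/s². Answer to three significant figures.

v ≈ 7.09 m/s

For this body I = (2/5)MR², i.e. k = I/(MR²) = 0.4.
Since it rolls without slipping, ω = v/R and KE = ½Mv² + ½Iω² = ½(1+k)Mv² = (7/10)Mv².
Setting Mgh = (7/10)Mv² gives v = √(2gh/(1+k)) = √(2·9.81·3.59/1.4) ≈ 7.09 m/s.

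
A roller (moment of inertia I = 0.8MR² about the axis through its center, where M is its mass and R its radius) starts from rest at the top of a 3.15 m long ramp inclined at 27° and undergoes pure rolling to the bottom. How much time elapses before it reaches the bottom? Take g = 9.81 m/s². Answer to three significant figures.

t ≈ 1.60 s

Here I = 0.8MR², so the shape factor k = I/(MR²) = 0.8.
Along the incline Mg sinθ − f = Ma, and torque about the center fR = Iα = kMR²(a/R) gives f = kMa.
Hence a = g sinθ/(1+k) = 9.81×sin27°/1.8 = 2.474 m/s².
With constant a from rest, t = √(2L/a) = √(2·3.15/2.474) ≈ 1.60 s.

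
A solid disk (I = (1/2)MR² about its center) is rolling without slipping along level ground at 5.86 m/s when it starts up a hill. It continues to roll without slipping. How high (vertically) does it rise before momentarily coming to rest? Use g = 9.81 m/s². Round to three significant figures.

h ≈ 2.63 m

The moment of inertia is (1/2)MR², giving k ≡ I/(MR²) = 0.5.
Rolling without slipping gives ω = v/R, so the total kinetic energy is ½Mv² + ½Iω² = ½(1+k)Mv² = (3/4)Mv².
At the top the kinetic energy is zero, so (3/4)Mv₀² = Mgh.
Thus h = (1+k)v₀²/(2g) = 1.5 × 5.86² / (2 × 9.81) ≈ 2.63 m.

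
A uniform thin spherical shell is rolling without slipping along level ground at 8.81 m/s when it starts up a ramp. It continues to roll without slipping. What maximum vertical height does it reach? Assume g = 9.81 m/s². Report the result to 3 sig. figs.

h ≈ 6.59 m

Here I = (2/3)MR², so the shape factor k = I/(MR²) = 2/3.
Rolling without slipping gives ω = v/R, so the total kinetic energy is ½Mv² + ½Iω² = ½(1+k)Mv² = (5/6)Mv².
All of this converts to potential energy at the highest point: (5/6)Mv₀² = Mgh.
Thus h = (1+k)v₀²/(2g) = 1.667 × 8.81² / (2 × 9.81) ≈ 6.59 m.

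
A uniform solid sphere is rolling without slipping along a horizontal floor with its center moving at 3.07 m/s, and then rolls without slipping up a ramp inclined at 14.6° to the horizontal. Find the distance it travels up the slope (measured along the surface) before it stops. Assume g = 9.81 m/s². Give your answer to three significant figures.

Here I = (2/5)MR², so the shape factor k = I/(MR²) = 0.4.
The rolling condition ω = v/R makes the rotational term ½I(v/R)² = ½kMv², so KE_total = ½(1+k)Mv² = (7/10)Mv².
Setting this equal to Mgh gives the vertical rise h = (1+k)v₀²/(2g) = 1.4×3.07²/(2×9.81) = 0.6725 m.
The distance along the slope is d = h/sinθ = 0.6725/sin14.6° ≈ 2.67 m.

d ≈ 2.67 m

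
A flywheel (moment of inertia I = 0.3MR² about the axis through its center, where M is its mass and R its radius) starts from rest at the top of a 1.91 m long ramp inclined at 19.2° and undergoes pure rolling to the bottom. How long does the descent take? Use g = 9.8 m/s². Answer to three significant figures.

t ≈ 1.24 s

Here I = 0.3MR², so the shape factor k = I/(MR²) = 0.3.
Along the incline Mg sinθ − f = Ma, and torque about the center fR = Iα = kMR²(a/R) gives f = kMa.
Hence a = g sinθ/(1+k) = 9.8×sin19.2°/1.3 = 2.479 m/s².
With constant a from rest, t = √(2L/a) = √(2·1.91/2.479) ≈ 1.24 s.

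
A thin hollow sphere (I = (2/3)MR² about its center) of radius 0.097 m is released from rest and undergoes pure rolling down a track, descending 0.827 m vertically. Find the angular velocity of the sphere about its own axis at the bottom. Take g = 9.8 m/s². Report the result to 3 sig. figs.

ω ≈ 32.2 rad/s

Here I = (2/3)MR², so the shape factor k = I/(MR²) = 2/3.
The rolling condition ω = v/R makes the rotational term ½I(v/R)² = ½kMv², so KE_total = ½(1+k)Mv² = (5/6)Mv².
Energy conservation Mgh = ½(1+k)Mv² gives v = √(2gh/(1+k)) = √(2 × 9.8 × 0.827 / 1.667) = 3.119 m/s.
Then ω = v/R = 3.119 / 0.097 ≈ 32.2 rad/s.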